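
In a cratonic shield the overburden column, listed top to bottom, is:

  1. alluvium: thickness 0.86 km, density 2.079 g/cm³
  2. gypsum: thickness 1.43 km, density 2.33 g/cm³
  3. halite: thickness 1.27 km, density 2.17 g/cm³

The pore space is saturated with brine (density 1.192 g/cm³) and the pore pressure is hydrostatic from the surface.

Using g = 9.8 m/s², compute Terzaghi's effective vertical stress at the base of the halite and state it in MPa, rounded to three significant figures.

35.6 MPa

Overburden (lithostatic) stress σ_v:
alluvium: 2079 kg/m³ × 9.8 m/s² × 860 m = 1.752×10^7 Pa = 17.52 MPa
gypsum: 2330 kg/m³ × 9.8 m/s² × 1430 m = 3.265×10^7 Pa = 32.65 MPa
halite: 2170 kg/m³ × 9.8 m/s² × 1270 m = 2.701×10^7 Pa = 27.01 MPa
Total = 17.52 + 32.65 + 27.01 = 77.182 MPa
Pore pressure P_p = 1192 kg/m³ × 9.8 m/s² × 3560 m = 4.159×10^7 Pa = 41.59 MPa
Effective stress σ' = σ_v − P_p = 77.18 − 41.59 = 35.596 MPa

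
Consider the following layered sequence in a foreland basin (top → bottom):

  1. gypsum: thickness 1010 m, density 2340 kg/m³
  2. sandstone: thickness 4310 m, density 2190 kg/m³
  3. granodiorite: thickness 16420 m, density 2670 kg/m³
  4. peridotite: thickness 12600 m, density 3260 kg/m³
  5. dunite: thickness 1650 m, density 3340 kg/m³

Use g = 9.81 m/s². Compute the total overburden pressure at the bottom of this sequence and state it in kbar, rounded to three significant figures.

gypsum: 2340 kg/m³ × 9.81 m/s² × 1010 m = 2.318×10^7 Pa = 0.2318 kbar
sandstone: 2190 kg/m³ × 9.81 m/s² × 4310 m = 9.260×10^7 Pa = 0.9260 kbar
granodiorite: 2670 kg/m³ × 9.81 m/s² × 16420 m = 4.301×10^8 Pa = 4.301 kbar
peridotite: 3260 kg/m³ × 9.81 m/s² × 12600 m = 4.030×10^8 Pa = 4.030 kbar
dunite: 3340 kg/m³ × 9.81 m/s² × 1650 m = 5.406×10^7 Pa = 0.5406 kbar
Total = 0.2318 + 0.9260 + 4.301 + 4.030 + 0.5406 = 10.029 kbar

10.0 kbar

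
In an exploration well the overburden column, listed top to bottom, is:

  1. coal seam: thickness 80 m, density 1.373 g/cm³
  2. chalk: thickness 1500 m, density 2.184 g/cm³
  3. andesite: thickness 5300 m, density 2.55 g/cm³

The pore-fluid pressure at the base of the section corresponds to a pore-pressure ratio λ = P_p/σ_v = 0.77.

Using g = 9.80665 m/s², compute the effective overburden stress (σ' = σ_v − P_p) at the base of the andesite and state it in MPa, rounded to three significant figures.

Overburden (lithostatic) stress σ_v:
coal seam: 1373 kg/m³ × 9.80665 m/s² × 80 m = 1.077×10^6 Pa = 1.077 MPa
chalk: 2184 kg/m³ × 9.80665 m/s² × 1500 m = 3.213×10^7 Pa = 32.13 MPa
andesite: 2550 kg/m³ × 9.80665 m/s² × 5300 m = 1.325×10^8 Pa = 132.5 MPa
Total = 1.077 + 32.13 + 132.5 = 165.74 MPa
Pore pressure P_p = λ·σ_v = 0.77 × 165.7 MPa = 127.6 MPa
Effective stress σ' = σ_v − P_p = 165.7 − 127.6 = 38.120 MPa

38.1 MPa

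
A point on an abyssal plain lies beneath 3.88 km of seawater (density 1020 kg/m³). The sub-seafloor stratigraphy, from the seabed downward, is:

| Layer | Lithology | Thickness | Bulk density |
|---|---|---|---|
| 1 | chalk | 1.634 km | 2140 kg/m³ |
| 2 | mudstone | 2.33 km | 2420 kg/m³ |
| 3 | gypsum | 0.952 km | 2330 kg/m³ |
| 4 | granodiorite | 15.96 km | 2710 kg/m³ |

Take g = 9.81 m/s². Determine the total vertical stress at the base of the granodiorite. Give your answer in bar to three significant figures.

5750 bar

seawater: 1020 kg/m³ × 9.81 m/s² × 3880 m = 3.882×10^7 Pa = 388.2 bar
chalk: 2140 kg/m³ × 9.81 m/s² × 1634 m = 3.430×10^7 Pa = 343.0 bar
mudstone: 2420 kg/m³ × 9.81 m/s² × 2330 m = 5.531×10^7 Pa = 553.1 bar
gypsum: 2330 kg/m³ × 9.81 m/s² × 952 m = 2.176×10^7 Pa = 217.6 bar
granodiorite: 2710 kg/m³ × 9.81 m/s² × 15960 m = 4.243×10^8 Pa = 4243 bar
Total = 388.2 + 343.0 + 553.1 + 217.6 + 4243 = 5745.0 bar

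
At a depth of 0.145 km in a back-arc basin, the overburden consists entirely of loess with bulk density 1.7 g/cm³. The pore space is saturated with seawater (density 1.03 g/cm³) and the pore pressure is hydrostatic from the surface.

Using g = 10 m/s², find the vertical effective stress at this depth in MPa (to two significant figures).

Overburden (lithostatic) stress σ_v:
loess: 1700 kg/m³ × 10 m/s² × 145 m = 2.465×10^6 Pa = 2.465 MPa
Pore pressure P_p = 1030 kg/m³ × 10 m/s² × 145 m = 1.494×10^6 Pa = 1.494 MPa
Effective stress σ' = σ_v − P_p = 2.465 − 1.494 = 0.97150 MPa

0.97 MPa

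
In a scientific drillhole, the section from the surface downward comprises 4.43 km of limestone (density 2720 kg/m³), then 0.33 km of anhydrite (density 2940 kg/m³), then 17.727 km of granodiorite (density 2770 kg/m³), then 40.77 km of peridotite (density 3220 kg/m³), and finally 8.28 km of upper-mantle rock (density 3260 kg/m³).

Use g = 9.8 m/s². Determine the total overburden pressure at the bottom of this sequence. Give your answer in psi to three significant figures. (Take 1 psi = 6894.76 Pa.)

313000 psi

limestone: 2720 kg/m³ × 9.8 m/s² × 4430 m = 1.181×10^8 Pa = 17127 psi
anhydrite: 2940 kg/m³ × 9.8 m/s² × 330 m = 9.508×10^6 Pa = 1379 psi
granodiorite: 2770 kg/m³ × 9.8 m/s² × 17727 m = 4.812×10^8 Pa = 69795 psi
peridotite: 3220 kg/m³ × 9.8 m/s² × 40770 m = 1.287×10^9 Pa = 1.866×10^5 psi
upper-mantle rock: 3260 kg/m³ × 9.8 m/s² × 8280 m = 2.645×10^8 Pa = 38367 psi
Total = 17127 + 1379 + 69795 + 1.866×10^5 + 38367 = 3.1326×10^5 psi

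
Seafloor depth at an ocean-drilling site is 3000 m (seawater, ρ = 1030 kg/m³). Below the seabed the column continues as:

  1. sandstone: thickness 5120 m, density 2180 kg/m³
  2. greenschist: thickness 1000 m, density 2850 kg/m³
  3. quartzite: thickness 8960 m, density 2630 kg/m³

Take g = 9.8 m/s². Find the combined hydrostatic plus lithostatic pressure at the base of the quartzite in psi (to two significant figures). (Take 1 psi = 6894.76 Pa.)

58000 psi

seawater: 1030 kg/m³ × 9.8 m/s² × 3000 m = 3.028×10^7 Pa = 4392 psi
sandstone: 2180 kg/m³ × 9.8 m/s² × 5120 m = 1.094×10^8 Pa = 15865 psi
greenschist: 2850 kg/m³ × 9.8 m/s² × 1000 m = 2.793×10^7 Pa = 4051 psi
quartzite: 2630 kg/m³ × 9.8 m/s² × 8960 m = 2.309×10^8 Pa = 33494 psi
Total = 4392 + 15865 + 4051 + 33494 = 57802 psi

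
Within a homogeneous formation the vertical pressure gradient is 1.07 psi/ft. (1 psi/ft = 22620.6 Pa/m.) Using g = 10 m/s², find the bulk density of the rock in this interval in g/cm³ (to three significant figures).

ρ = (dP/dz)/g = 1.07 psi/ft / 10 m/s² = 24204 Pa/m / 10 m/s² = 2420.4 kg/m³
= 2.420 g/cm³

2.42 g/cm³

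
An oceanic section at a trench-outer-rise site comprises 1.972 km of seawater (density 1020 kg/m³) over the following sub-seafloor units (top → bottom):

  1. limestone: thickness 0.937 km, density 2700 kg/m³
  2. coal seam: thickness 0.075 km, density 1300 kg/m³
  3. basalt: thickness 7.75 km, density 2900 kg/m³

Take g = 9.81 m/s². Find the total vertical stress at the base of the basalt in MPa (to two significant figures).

270 MPa

seawater: 1020 kg/m³ × 9.81 m/s² × 1972 m = 1.973×10^7 Pa = 19.73 MPa
limestone: 2700 kg/m³ × 9.81 m/s² × 937 m = 2.482×10^7 Pa = 24.82 MPa
coal seam: 1300 kg/m³ × 9.81 m/s² × 75 m = 9.565×10^5 Pa = 0.9565 MPa
basalt: 2900 kg/m³ × 9.81 m/s² × 7750 m = 2.205×10^8 Pa = 220.5 MPa
Total = 19.73 + 24.82 + 0.9565 + 220.5 = 265.99 MPa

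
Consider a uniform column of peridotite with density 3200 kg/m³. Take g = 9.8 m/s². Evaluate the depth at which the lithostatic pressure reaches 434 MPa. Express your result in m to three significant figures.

13800 m

h = P/(ρg) = 434 MPa / (3200 kg/m³ × 9.8 m/s²) = 4.340×10^8 Pa / 31360 Pa/m = 13839 m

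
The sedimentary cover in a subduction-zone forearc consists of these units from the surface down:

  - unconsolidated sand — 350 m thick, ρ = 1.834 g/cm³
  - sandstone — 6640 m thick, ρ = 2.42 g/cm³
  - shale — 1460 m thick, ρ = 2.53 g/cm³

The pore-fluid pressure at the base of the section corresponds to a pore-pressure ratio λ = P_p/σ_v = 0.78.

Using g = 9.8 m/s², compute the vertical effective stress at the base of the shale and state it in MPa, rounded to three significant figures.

Overburden (lithostatic) stress σ_v:
unconsolidated sand: 1834 kg/m³ × 9.8 m/s² × 350 m = 6.291×10^6 Pa = 6.291 MPa
sandstone: 2420 kg/m³ × 9.8 m/s² × 6640 m = 1.575×10^8 Pa = 157.5 MPa
shale: 2530 kg/m³ × 9.8 m/s² × 1460 m = 3.620×10^7 Pa = 36.20 MPa
Total = 6.291 + 157.5 + 36.20 = 199.96 MPa
Pore pressure P_p = λ·σ_v = 0.78 × 200.0 MPa = 156.0 MPa
Effective stress σ' = σ_v − P_p = 200.0 − 156.0 = 43.992 MPa

44.0 MPa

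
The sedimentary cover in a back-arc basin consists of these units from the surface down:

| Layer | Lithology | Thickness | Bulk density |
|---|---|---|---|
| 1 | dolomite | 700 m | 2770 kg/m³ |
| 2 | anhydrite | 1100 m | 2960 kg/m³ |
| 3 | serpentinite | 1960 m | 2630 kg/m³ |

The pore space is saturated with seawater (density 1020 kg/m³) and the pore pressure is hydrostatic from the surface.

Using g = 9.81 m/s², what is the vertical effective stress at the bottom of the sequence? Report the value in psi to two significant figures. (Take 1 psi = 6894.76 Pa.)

9300 psi

Overburden (lithostatic) stress σ_v:
dolomite: 2770 kg/m³ × 9.81 m/s² × 700 m = 1.902×10^7 Pa = 19.02 MPa
anhydrite: 2960 kg/m³ × 9.81 m/s² × 1100 m = 3.194×10^7 Pa = 31.94 MPa
serpentinite: 2630 kg/m³ × 9.81 m/s² × 1960 m = 5.057×10^7 Pa = 50.57 MPa
Total = 19.02 + 31.94 + 50.57 = 101.53 MPa
Pore pressure P_p = 1020 kg/m³ × 9.81 m/s² × 3760 m = 3.762×10^7 Pa = 37.62 MPa
Effective stress σ' = σ_v − P_p = 101.5 − 37.62 = 63.908 MPa = 9269.1 psi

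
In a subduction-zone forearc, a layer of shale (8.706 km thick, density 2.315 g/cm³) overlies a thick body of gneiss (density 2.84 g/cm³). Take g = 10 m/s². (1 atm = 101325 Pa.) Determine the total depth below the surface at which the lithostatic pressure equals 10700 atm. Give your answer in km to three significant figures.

39.8 km

Pressure at base of upper layers: 2315×10×8706 = 2.015×10^8 Pa = 1989 atm
Remaining pressure to be supplied by gneiss: 1.084×10^9 − 2.015×10^8 = 8.826×10^8 Pa
Additional depth in gneiss = 8.826×10^8 Pa / (2840 kg/m³ × 10 m/s²) = 31079 m
Total depth = 8706 m + 31079 m = 39785 m
= 39.785 km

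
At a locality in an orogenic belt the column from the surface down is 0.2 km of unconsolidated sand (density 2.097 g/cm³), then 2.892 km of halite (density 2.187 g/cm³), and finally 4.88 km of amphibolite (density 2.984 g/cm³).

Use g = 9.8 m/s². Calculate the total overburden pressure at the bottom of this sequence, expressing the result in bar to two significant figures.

unconsolidated sand: 2097 kg/m³ × 9.8 m/s² × 200 m = 4.110×10^6 Pa = 41.10 bar
halite: 2187 kg/m³ × 9.8 m/s² × 2892 m = 6.198×10^7 Pa = 619.8 bar
amphibolite: 2984 kg/m³ × 9.8 m/s² × 4880 m = 1.427×10^8 Pa = 1427 bar
Total = 41.10 + 619.8 + 1427 = 2088.0 bar

2100 bar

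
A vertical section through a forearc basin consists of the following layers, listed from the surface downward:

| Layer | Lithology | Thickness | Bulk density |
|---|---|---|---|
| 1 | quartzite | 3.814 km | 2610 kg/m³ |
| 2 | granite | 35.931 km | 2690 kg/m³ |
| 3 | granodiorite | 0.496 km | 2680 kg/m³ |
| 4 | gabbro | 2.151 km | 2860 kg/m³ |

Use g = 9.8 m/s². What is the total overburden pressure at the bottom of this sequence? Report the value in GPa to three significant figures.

1.12 GPa

quartzite: 2610 kg/m³ × 9.8 m/s² × 3814 m = 9.755×10^7 Pa = 0.09755 GPa
granite: 2690 kg/m³ × 9.8 m/s² × 35931 m = 9.472×10^8 Pa = 0.9472 GPa
granodiorite: 2680 kg/m³ × 9.8 m/s² × 496 m = 1.303×10^7 Pa = 0.01303 GPa
gabbro: 2860 kg/m³ × 9.8 m/s² × 2151 m = 6.029×10^7 Pa = 0.06029 GPa
Total = 0.09755 + 0.9472 + 0.01303 + 0.06029 = 1.1181 GPa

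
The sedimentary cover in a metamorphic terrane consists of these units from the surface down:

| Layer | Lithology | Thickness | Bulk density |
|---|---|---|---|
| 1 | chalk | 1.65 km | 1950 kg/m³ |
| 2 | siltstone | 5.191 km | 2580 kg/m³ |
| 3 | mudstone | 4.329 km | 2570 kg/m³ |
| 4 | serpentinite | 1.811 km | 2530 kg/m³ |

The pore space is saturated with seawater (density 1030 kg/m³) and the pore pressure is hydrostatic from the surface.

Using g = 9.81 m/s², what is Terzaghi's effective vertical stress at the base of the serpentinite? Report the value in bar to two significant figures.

1900 bar

Overburden (lithostatic) stress σ_v:
chalk: 1950 kg/m³ × 9.81 m/s² × 1650 m = 3.156×10^7 Pa = 31.56 MPa
siltstone: 2580 kg/m³ × 9.81 m/s² × 5191 m = 1.314×10^8 Pa = 131.4 MPa
mudstone: 2570 kg/m³ × 9.81 m/s² × 4329 m = 1.091×10^8 Pa = 109.1 MPa
serpentinite: 2530 kg/m³ × 9.81 m/s² × 1811 m = 4.495×10^7 Pa = 44.95 MPa
Total = 31.56 + 131.4 + 109.1 + 44.95 = 317.04 MPa
Pore pressure P_p = 1030 kg/m³ × 9.81 m/s² × 12981 m = 1.312×10^8 Pa = 131.2 MPa
Effective stress σ' = σ_v − P_p = 317.0 − 131.2 = 185.87 MPa = 1858.7 bar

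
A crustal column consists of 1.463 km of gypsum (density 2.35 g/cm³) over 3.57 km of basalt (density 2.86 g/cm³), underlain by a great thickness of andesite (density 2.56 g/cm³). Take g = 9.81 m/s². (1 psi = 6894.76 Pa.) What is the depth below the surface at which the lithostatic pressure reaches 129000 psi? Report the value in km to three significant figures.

35.1 km

Pressure at base of upper layers: 2350×9.81×1463 + 2860×9.81×3570 = 1.339×10^8 Pa = 19419 psi
Remaining pressure to be supplied by andesite: 8.894×10^8 − 1.339×10^8 = 7.555×10^8 Pa
Additional depth in andesite = 7.555×10^8 Pa / (2560 kg/m³ × 9.81 m/s²) = 30085 m
Total depth = 5033 m + 30085 m = 35118 m
= 35.118 km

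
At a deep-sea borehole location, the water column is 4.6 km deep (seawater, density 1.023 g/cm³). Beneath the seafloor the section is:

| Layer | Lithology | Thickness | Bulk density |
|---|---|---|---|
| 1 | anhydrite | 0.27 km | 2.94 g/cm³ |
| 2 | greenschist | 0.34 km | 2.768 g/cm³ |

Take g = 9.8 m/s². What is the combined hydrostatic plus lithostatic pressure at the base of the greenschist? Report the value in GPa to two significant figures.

0.063 GPa

seawater: 1023 kg/m³ × 9.8 m/s² × 4600 m = 4.612×10^7 Pa = 0.04612 GPa
anhydrite: 2940 kg/m³ × 9.8 m/s² × 270 m = 7.779×10^6 Pa = 7.779×10^-3 GPa
greenschist: 2768 kg/m³ × 9.8 m/s² × 340 m = 9.223×10^6 Pa = 9.223×10^-3 GPa
Total = 0.04612 + 7.779×10^-3 + 9.223×10^-3 = 0.063119 GPa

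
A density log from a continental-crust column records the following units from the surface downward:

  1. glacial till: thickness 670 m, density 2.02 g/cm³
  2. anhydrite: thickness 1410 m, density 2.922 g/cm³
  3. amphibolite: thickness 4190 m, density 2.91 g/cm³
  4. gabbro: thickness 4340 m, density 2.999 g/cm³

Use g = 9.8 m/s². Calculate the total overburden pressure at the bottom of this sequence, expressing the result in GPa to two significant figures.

0.30 GPa

glacial till: 2020 kg/m³ × 9.8 m/s² × 670 m = 1.326×10^7 Pa = 0.01326 GPa
anhydrite: 2922 kg/m³ × 9.8 m/s² × 1410 m = 4.038×10^7 Pa = 0.04038 GPa
amphibolite: 2910 kg/m³ × 9.8 m/s² × 4190 m = 1.195×10^8 Pa = 0.1195 GPa
gabbro: 2999 kg/m³ × 9.8 m/s² × 4340 m = 1.276×10^8 Pa = 0.1276 GPa
Total = 0.01326 + 0.04038 + 0.1195 + 0.1276 = 0.30068 GPa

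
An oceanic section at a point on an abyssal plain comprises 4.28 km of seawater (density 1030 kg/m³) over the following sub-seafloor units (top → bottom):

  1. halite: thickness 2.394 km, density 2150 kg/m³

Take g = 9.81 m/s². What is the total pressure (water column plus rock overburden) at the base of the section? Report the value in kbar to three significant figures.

0.937 kbar

seawater: 1030 kg/m³ × 9.81 m/s² × 4280 m = 4.325×10^7 Pa = 0.4325 kbar
halite: 2150 kg/m³ × 9.81 m/s² × 2394 m = 5.049×10^7 Pa = 0.5049 kbar
Total = 0.4325 + 0.5049 = 0.93739 kbar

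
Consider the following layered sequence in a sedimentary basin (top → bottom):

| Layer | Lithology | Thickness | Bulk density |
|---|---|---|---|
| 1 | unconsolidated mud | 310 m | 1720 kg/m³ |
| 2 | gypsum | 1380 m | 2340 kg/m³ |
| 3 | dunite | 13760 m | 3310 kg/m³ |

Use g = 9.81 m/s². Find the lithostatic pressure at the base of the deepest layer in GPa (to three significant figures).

0.484 GPa

unconsolidated mud: 1720 kg/m³ × 9.81 m/s² × 310 m = 5.231×10^6 Pa = 5.231×10^-3 GPa
gypsum: 2340 kg/m³ × 9.81 m/s² × 1380 m = 3.168×10^7 Pa = 0.03168 GPa
dunite: 3310 kg/m³ × 9.81 m/s² × 13760 m = 4.468×10^8 Pa = 0.4468 GPa
Total = 5.231×10^-3 + 0.03168 + 0.4468 = 0.48371 GPa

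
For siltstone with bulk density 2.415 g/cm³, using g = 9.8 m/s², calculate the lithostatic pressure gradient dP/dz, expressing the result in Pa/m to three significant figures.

23700 Pa/m

dP/dz = ρg = 2415 kg/m³ × 9.8 m/s² = 23667 Pa/m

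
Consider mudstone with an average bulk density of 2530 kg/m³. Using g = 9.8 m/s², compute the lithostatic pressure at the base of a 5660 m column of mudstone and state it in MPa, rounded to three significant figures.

mudstone: 2530 kg/m³ × 9.8 m/s² × 5660 m = 1.403×10^8 Pa = 140.3 MPa

140 MPa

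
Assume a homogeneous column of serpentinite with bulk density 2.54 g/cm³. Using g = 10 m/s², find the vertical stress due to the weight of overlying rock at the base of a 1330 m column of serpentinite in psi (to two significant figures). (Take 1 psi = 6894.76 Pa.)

serpentinite: 2540 kg/m³ × 10 m/s² × 1330 m = 3.378×10^7 Pa = 4900 psi

4900 psi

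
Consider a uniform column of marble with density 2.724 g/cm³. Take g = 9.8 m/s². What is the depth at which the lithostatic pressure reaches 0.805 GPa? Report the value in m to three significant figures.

30200 m

h = P/(ρg) = 0.805 GPa / (2724 kg/m³ × 9.8 m/s²) = 8.050×10^8 Pa / 26695 Pa/m = 30155 m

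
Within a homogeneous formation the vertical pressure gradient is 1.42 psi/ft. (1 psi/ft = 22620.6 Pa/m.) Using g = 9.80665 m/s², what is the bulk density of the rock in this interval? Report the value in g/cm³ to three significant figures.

ρ = (dP/dz)/g = 1.42 psi/ft / 9.80665 m/s² = 32121 Pa/m / 9.80665 m/s² = 3275.5 kg/m³
= 3.275 g/cm³

3.28 g/cm³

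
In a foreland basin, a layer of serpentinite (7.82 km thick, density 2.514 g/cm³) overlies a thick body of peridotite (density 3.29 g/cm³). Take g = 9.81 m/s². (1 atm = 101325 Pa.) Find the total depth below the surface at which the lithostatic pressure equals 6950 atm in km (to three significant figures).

23.7 km

Pressure at base of upper layers: 2514×9.81×7820 = 1.929×10^8 Pa = 1903 atm
Remaining pressure to be supplied by peridotite: 7.042×10^8 − 1.929×10^8 = 5.113×10^8 Pa
Additional depth in peridotite = 5.113×10^8 Pa / (3290 kg/m³ × 9.81 m/s²) = 15844 m
Total depth = 7820 m + 15844 m = 23664 m
= 23.664 km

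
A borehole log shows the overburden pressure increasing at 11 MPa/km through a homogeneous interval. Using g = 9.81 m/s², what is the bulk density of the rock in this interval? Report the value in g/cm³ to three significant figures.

1.12 g/cm³

ρ = (dP/dz)/g = 11 MPa/km / 9.81 m/s² = 11000 Pa/m / 9.81 m/s² = 1121.3 kg/m³
= 1.121 g/cm³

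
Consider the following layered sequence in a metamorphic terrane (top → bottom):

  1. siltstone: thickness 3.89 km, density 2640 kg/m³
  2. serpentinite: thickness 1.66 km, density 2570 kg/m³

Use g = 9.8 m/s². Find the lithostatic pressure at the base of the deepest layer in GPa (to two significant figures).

siltstone: 2640 kg/m³ × 9.8 m/s² × 3890 m = 1.006×10^8 Pa = 0.1006 GPa
serpentinite: 2570 kg/m³ × 9.8 m/s² × 1660 m = 4.181×10^7 Pa = 0.04181 GPa
Total = 0.1006 + 0.04181 = 0.14245 GPa

0.14 GPa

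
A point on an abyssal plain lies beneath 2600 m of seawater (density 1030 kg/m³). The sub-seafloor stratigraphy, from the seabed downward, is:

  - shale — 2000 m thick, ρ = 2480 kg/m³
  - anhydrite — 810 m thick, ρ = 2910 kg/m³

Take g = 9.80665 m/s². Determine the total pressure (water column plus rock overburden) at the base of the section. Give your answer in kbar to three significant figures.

0.980 kbar

seawater: 1030 kg/m³ × 9.80665 m/s² × 2600 m = 2.626×10^7 Pa = 0.2626 kbar
shale: 2480 kg/m³ × 9.80665 m/s² × 2000 m = 4.864×10^7 Pa = 0.4864 kbar
anhydrite: 2910 kg/m³ × 9.80665 m/s² × 810 m = 2.312×10^7 Pa = 0.2312 kbar
Total = 0.2626 + 0.4864 + 0.2312 = 0.98018 kbar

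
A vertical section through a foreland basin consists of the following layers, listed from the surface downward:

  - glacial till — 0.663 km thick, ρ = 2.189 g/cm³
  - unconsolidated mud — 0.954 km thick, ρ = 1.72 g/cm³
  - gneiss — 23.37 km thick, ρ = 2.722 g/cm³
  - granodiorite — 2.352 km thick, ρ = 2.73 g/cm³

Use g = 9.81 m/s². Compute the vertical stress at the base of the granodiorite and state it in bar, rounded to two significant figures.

7200 bar

glacial till: 2189 kg/m³ × 9.81 m/s² × 663 m = 1.424×10^7 Pa = 142.4 bar
unconsolidated mud: 1720 kg/m³ × 9.81 m/s² × 954 m = 1.610×10^7 Pa = 161.0 bar
gneiss: 2722 kg/m³ × 9.81 m/s² × 23370 m = 6.240×10^8 Pa = 6240 bar
granodiorite: 2730 kg/m³ × 9.81 m/s² × 2352 m = 6.299×10^7 Pa = 629.9 bar
Total = 142.4 + 161.0 + 6240 + 629.9 = 7173.7 bar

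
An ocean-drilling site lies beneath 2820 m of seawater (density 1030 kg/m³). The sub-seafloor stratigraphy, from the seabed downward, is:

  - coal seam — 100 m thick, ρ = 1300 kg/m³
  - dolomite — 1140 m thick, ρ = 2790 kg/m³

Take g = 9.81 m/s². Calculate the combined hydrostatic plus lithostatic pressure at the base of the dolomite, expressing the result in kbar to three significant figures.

0.610 kbar

seawater: 1030 kg/m³ × 9.81 m/s² × 2820 m = 2.849×10^7 Pa = 0.2849 kbar
coal seam: 1300 kg/m³ × 9.81 m/s² × 100 m = 1.275×10^6 Pa = 0.01275 kbar
dolomite: 2790 kg/m³ × 9.81 m/s² × 1140 m = 3.120×10^7 Pa = 0.3120 kbar
Total = 0.2849 + 0.01275 + 0.3120 = 0.60971 kbar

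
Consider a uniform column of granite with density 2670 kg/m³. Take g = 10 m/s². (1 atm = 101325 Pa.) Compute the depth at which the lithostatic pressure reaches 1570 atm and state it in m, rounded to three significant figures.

5960 m

h = P/(ρg) = 1570 atm / (2670 kg/m³ × 10 m/s²) = 1.591×10^8 Pa / 26700 Pa/m = 5958.1 m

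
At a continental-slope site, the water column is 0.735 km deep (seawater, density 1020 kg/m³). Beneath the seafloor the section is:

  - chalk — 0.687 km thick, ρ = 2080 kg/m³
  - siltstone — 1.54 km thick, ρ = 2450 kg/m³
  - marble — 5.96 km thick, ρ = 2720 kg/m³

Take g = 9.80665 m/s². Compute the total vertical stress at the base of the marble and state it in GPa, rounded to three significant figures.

seawater: 1020 kg/m³ × 9.80665 m/s² × 735 m = 7.352×10^6 Pa = 7.352×10^-3 GPa
chalk: 2080 kg/m³ × 9.80665 m/s² × 687 m = 1.401×10^7 Pa = 0.01401 GPa
siltstone: 2450 kg/m³ × 9.80665 m/s² × 1540 m = 3.700×10^7 Pa = 0.03700 GPa
marble: 2720 kg/m³ × 9.80665 m/s² × 5960 m = 1.590×10^8 Pa = 0.1590 GPa
Total = 7.352×10^-3 + 0.01401 + 0.03700 + 0.1590 = 0.21734 GPa

0.217 GPa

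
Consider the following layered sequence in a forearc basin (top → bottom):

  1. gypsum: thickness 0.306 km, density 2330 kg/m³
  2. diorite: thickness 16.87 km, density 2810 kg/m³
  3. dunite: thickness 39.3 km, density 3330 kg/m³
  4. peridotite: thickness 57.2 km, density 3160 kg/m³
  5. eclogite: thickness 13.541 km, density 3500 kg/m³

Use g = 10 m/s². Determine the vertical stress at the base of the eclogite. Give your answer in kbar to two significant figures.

41 kbar

gypsum: 2330 kg/m³ × 10 m/s² × 306 m = 7.130×10^6 Pa = 0.07130 kbar
diorite: 2810 kg/m³ × 10 m/s² × 16870 m = 4.740×10^8 Pa = 4.740 kbar
dunite: 3330 kg/m³ × 10 m/s² × 39300 m = 1.309×10^9 Pa = 13.09 kbar
peridotite: 3160 kg/m³ × 10 m/s² × 57200 m = 1.808×10^9 Pa = 18.08 kbar
eclogite: 3500 kg/m³ × 10 m/s² × 13541 m = 4.739×10^8 Pa = 4.739 kbar
Total = 0.07130 + 4.740 + 13.09 + 18.08 + 4.739 = 40.713 kbar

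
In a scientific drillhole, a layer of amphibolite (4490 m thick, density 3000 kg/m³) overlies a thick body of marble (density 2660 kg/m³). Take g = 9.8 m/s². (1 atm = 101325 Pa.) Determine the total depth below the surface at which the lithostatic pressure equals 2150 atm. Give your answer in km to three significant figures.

7.78 km

Pressure at base of upper layers: 3000×9.8×4490 = 1.320×10^8 Pa = 1303 atm
Remaining pressure to be supplied by marble: 2.178×10^8 − 1.320×10^8 = 8.584×10^7 Pa
Additional depth in marble = 8.584×10^7 Pa / (2660 kg/m³ × 9.8 m/s²) = 3293.0 m
Total depth = 4490 m + 3293.0 m = 7783.0 m
= 7.7830 km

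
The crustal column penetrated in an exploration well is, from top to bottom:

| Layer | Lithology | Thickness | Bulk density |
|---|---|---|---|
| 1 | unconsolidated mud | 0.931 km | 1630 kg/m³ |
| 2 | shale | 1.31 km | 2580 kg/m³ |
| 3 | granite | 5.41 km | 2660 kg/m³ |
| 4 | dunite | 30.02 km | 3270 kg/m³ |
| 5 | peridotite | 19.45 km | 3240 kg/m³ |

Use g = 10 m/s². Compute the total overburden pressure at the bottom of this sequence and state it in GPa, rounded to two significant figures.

1.8 GPa

unconsolidated mud: 1630 kg/m³ × 10 m/s² × 931 m = 1.518×10^7 Pa = 0.01518 GPa
shale: 2580 kg/m³ × 10 m/s² × 1310 m = 3.380×10^7 Pa = 0.03380 GPa
granite: 2660 kg/m³ × 10 m/s² × 5410 m = 1.439×10^8 Pa = 0.1439 GPa
dunite: 3270 kg/m³ × 10 m/s² × 30020 m = 9.817×10^8 Pa = 0.9817 GPa
peridotite: 3240 kg/m³ × 10 m/s² × 19450 m = 6.302×10^8 Pa = 0.6302 GPa
Total = 0.01518 + 0.03380 + 0.1439 + 0.9817 + 0.6302 = 1.8047 GPa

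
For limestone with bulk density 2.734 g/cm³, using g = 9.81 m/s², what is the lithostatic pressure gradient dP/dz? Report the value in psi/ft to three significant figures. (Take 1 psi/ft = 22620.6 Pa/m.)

dP/dz = ρg = 2734 kg/m³ × 9.81 m/s² = 26821 Pa/m
= 26821 Pa/m × (1 psi/ft / 22621 Pa/m) = 1.1857 psi/ft

1.19 psi/ft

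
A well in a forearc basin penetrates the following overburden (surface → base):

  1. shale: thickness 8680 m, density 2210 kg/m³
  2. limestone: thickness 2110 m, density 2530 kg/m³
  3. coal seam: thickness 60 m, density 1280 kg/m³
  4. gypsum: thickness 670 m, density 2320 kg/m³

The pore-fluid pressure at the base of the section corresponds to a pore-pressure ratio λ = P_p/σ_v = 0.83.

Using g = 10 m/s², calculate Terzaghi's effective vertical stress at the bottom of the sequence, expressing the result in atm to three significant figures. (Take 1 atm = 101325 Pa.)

439 atm

Overburden (lithostatic) stress σ_v:
shale: 2210 kg/m³ × 10 m/s² × 8680 m = 1.918×10^8 Pa = 191.8 MPa
limestone: 2530 kg/m³ × 10 m/s² × 2110 m = 5.338×10^7 Pa = 53.38 MPa
coal seam: 1280 kg/m³ × 10 m/s² × 60 m = 7.680×10^5 Pa = 0.7680 MPa
gypsum: 2320 kg/m³ × 10 m/s² × 670 m = 1.554×10^7 Pa = 15.54 MPa
Total = 191.8 + 53.38 + 0.7680 + 15.54 = 261.52 MPa
Pore pressure P_p = λ·σ_v = 0.83 × 261.5 MPa = 217.1 MPa
Effective stress σ' = σ_v − P_p = 261.5 − 217.1 = 44.459 MPa = 438.78 atm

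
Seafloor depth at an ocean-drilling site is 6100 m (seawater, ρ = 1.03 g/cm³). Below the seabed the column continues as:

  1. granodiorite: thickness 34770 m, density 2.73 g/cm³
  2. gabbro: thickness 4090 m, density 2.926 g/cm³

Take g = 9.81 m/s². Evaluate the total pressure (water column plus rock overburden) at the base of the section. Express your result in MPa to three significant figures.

seawater: 1030 kg/m³ × 9.81 m/s² × 6100 m = 6.164×10^7 Pa = 61.64 MPa
granodiorite: 2730 kg/m³ × 9.81 m/s² × 34770 m = 9.312×10^8 Pa = 931.2 MPa
gabbro: 2926 kg/m³ × 9.81 m/s² × 4090 m = 1.174×10^8 Pa = 117.4 MPa
Total = 61.64 + 931.2 + 117.4 = 1110.2 MPa

1110 MPa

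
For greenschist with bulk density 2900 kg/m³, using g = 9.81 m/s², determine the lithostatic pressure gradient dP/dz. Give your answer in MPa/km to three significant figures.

28.4 MPa/km

dP/dz = ρg = 2900 kg/m³ × 9.81 m/s² = 28449 Pa/m
= 28449 Pa/m × (1 MPa/km / 1000.0 Pa/m) = 28.449 MPa/km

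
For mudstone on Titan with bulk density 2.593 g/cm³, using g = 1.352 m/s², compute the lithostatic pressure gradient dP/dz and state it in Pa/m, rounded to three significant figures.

dP/dz = ρg = 2593 kg/m³ × 1.352 m/s² = 3505.7 Pa/m

3510 Pa/m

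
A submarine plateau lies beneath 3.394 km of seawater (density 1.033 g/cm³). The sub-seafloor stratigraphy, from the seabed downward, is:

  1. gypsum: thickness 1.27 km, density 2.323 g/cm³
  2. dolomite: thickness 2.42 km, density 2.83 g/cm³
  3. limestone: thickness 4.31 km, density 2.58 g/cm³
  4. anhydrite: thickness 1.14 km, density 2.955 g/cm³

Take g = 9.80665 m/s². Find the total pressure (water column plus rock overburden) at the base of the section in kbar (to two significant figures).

seawater: 1033 kg/m³ × 9.80665 m/s² × 3394 m = 3.438×10^7 Pa = 0.3438 kbar
gypsum: 2323 kg/m³ × 9.80665 m/s² × 1270 m = 2.893×10^7 Pa = 0.2893 kbar
dolomite: 2830 kg/m³ × 9.80665 m/s² × 2420 m = 6.716×10^7 Pa = 0.6716 kbar
limestone: 2580 kg/m³ × 9.80665 m/s² × 4310 m = 1.090×10^8 Pa = 1.090 kbar
anhydrite: 2955 kg/m³ × 9.80665 m/s² × 1140 m = 3.304×10^7 Pa = 0.3304 kbar
Total = 0.3438 + 0.2893 + 0.6716 + 1.090 + 0.3304 = 2.7256 kbar

2.7 kbar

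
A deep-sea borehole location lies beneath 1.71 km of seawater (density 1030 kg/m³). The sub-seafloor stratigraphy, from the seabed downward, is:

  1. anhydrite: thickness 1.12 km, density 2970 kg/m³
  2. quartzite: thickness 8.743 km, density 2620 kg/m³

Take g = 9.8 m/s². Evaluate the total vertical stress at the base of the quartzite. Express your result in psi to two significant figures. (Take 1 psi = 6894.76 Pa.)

40000 psi

seawater: 1030 kg/m³ × 9.8 m/s² × 1710 m = 1.726×10^7 Pa = 2503 psi
anhydrite: 2970 kg/m³ × 9.8 m/s² × 1120 m = 3.260×10^7 Pa = 4728 psi
quartzite: 2620 kg/m³ × 9.8 m/s² × 8743 m = 2.245×10^8 Pa = 32559 psi
Total = 2503 + 4728 + 32559 = 39790 psi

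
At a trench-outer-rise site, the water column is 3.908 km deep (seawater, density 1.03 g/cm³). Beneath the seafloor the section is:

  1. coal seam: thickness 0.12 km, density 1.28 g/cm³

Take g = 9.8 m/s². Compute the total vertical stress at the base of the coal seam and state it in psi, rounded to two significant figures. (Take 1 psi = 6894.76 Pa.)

seawater: 1030 kg/m³ × 9.8 m/s² × 3908 m = 3.945×10^7 Pa = 5721 psi
coal seam: 1280 kg/m³ × 9.8 m/s² × 120 m = 1.505×10^6 Pa = 218.3 psi
Total = 5721 + 218.3 = 5939.7 psi

5900 psi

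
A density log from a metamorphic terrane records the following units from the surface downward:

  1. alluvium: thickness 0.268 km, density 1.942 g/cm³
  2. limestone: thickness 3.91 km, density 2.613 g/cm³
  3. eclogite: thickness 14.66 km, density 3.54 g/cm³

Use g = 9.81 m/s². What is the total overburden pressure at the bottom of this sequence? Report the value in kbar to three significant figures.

alluvium: 1942 kg/m³ × 9.81 m/s² × 268 m = 5.106×10^6 Pa = 0.05106 kbar
limestone: 2613 kg/m³ × 9.81 m/s² × 3910 m = 1.002×10^8 Pa = 1.002 kbar
eclogite: 3540 kg/m³ × 9.81 m/s² × 14660 m = 5.091×10^8 Pa = 5.091 kbar
Total = 0.05106 + 1.002 + 5.091 = 6.1444 kbar

6.14 kbar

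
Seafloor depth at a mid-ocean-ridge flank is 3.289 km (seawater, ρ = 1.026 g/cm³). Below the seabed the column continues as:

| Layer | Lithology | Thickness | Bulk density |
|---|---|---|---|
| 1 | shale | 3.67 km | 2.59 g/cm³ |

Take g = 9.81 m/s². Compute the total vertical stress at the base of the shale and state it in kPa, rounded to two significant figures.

130000 kPa

seawater: 1026 kg/m³ × 9.81 m/s² × 3289 m = 3.310×10^7 Pa = 33104 kPa
shale: 2590 kg/m³ × 9.81 m/s² × 3670 m = 9.325×10^7 Pa = 93247 kPa
Total = 33104 + 93247 = 1.2635×10^5 kPa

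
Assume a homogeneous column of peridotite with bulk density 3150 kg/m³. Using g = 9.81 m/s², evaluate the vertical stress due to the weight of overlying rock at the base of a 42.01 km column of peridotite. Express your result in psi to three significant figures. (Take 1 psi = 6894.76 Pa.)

188000 psi

peridotite: 3150 kg/m³ × 9.81 m/s² × 42010 m = 1.298×10^9 Pa = 1.883×10^5 psi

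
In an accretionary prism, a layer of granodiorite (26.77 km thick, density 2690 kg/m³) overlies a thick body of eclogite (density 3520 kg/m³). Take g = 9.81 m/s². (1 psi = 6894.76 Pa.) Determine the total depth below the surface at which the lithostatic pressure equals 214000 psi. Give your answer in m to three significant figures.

49000 m

Pressure at base of upper layers: 2690×9.81×26770 = 7.064×10^8 Pa = 1.025×10^5 psi
Remaining pressure to be supplied by eclogite: 1.475×10^9 − 7.064×10^8 = 7.690×10^8 Pa
Additional depth in eclogite = 7.690×10^8 Pa / (3520 kg/m³ × 9.81 m/s²) = 22271 m
Total depth = 26770 m + 22271 m = 49041 m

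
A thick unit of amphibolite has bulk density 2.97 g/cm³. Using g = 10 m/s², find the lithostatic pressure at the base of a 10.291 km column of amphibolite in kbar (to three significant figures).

amphibolite: 2970 kg/m³ × 10 m/s² × 10291 m = 3.056×10^8 Pa = 3.056 kbar

3.06 kbar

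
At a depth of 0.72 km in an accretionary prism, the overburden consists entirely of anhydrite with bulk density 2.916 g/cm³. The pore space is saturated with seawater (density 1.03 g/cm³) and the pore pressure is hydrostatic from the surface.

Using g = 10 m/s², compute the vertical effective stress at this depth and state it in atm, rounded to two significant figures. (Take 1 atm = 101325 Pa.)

130 atm

Overburden (lithostatic) stress σ_v:
anhydrite: 2916 kg/m³ × 10 m/s² × 720 m = 2.100×10^7 Pa = 21.00 MPa
Pore pressure P_p = 1030 kg/m³ × 10 m/s² × 720 m = 7.416×10^6 Pa = 7.416 MPa
Effective stress σ' = σ_v − P_p = 21.00 − 7.416 = 13.579 MPa = 134.02 atm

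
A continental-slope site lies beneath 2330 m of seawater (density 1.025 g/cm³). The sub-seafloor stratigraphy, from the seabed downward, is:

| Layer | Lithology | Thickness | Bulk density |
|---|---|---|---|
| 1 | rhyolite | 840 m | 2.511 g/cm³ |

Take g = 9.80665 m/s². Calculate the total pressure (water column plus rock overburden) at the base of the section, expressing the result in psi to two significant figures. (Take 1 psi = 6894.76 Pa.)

6400 psi

seawater: 1025 kg/m³ × 9.80665 m/s² × 2330 m = 2.342×10^7 Pa = 3397 psi
rhyolite: 2511 kg/m³ × 9.80665 m/s² × 840 m = 2.068×10^7 Pa = 3000 psi
Total = 3397 + 3000 = 6396.9 psi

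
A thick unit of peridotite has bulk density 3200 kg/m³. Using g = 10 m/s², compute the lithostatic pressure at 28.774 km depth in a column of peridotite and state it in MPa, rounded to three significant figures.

921 MPa

peridotite: 3200 kg/m³ × 10 m/s² × 28774 m = 9.208×10^8 Pa = 920.8 MPa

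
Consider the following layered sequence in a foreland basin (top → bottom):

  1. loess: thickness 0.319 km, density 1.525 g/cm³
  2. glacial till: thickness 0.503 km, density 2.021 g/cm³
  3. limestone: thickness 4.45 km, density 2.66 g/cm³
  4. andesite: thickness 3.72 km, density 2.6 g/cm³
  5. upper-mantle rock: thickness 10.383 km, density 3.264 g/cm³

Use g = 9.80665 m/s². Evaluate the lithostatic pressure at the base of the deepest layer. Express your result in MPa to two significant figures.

560 MPa

loess: 1525 kg/m³ × 9.80665 m/s² × 319 m = 4.771×10^6 Pa = 4.771 MPa
glacial till: 2021 kg/m³ × 9.80665 m/s² × 503 m = 9.969×10^6 Pa = 9.969 MPa
limestone: 2660 kg/m³ × 9.80665 m/s² × 4450 m = 1.161×10^8 Pa = 116.1 MPa
andesite: 2600 kg/m³ × 9.80665 m/s² × 3720 m = 9.485×10^7 Pa = 94.85 MPa
upper-mantle rock: 3264 kg/m³ × 9.80665 m/s² × 10383 m = 3.323×10^8 Pa = 332.3 MPa
Total = 4.771 + 9.969 + 116.1 + 94.85 + 332.3 = 558.02 MPa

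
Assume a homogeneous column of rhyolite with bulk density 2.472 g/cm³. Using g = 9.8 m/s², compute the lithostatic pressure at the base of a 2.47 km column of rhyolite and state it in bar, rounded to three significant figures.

598 bar

rhyolite: 2472 kg/m³ × 9.8 m/s² × 2470 m = 5.984×10^7 Pa = 598.4 bar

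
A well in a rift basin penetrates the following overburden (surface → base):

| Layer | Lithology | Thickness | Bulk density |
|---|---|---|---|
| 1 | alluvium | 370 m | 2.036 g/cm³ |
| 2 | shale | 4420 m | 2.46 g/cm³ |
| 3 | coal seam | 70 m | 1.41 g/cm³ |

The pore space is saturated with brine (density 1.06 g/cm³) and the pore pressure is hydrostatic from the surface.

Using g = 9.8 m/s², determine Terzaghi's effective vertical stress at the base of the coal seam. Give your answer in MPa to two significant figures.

Overburden (lithostatic) stress σ_v:
alluvium: 2036 kg/m³ × 9.8 m/s² × 370 m = 7.383×10^6 Pa = 7.383 MPa
shale: 2460 kg/m³ × 9.8 m/s² × 4420 m = 1.066×10^8 Pa = 106.6 MPa
coal seam: 1410 kg/m³ × 9.8 m/s² × 70 m = 9.673×10^5 Pa = 0.9673 MPa
Total = 7.383 + 106.6 + 0.9673 = 114.91 MPa
Pore pressure P_p = 1060 kg/m³ × 9.8 m/s² × 4860 m = 5.049×10^7 Pa = 50.49 MPa
Effective stress σ' = σ_v − P_p = 114.9 − 50.49 = 64.421 MPa

64 MPa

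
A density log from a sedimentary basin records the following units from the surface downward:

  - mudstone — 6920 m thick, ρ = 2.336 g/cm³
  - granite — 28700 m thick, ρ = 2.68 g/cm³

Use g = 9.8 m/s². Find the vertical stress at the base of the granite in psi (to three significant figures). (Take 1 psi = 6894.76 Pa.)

132000 psi

mudstone: 2336 kg/m³ × 9.8 m/s² × 6920 m = 1.584×10^8 Pa = 22977 psi
granite: 2680 kg/m³ × 9.8 m/s² × 28700 m = 7.538×10^8 Pa = 1.093×10^5 psi
Total = 22977 + 1.093×10^5 = 1.3230×10^5 psi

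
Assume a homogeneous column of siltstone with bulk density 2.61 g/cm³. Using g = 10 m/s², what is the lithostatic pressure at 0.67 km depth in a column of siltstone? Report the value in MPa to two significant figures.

siltstone: 2610 kg/m³ × 10 m/s² × 670 m = 1.749×10^7 Pa = 17.49 MPa

17 MPa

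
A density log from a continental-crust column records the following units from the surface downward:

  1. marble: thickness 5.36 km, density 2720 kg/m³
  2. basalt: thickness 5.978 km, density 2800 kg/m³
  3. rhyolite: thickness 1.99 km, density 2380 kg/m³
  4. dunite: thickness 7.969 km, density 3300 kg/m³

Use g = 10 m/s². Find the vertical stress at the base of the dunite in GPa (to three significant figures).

0.624 GPa

marble: 2720 kg/m³ × 10 m/s² × 5360 m = 1.458×10^8 Pa = 0.1458 GPa
basalt: 2800 kg/m³ × 10 m/s² × 5978 m = 1.674×10^8 Pa = 0.1674 GPa
rhyolite: 2380 kg/m³ × 10 m/s² × 1990 m = 4.736×10^7 Pa = 0.04736 GPa
dunite: 3300 kg/m³ × 10 m/s² × 7969 m = 2.630×10^8 Pa = 0.2630 GPa
Total = 0.1458 + 0.1674 + 0.04736 + 0.2630 = 0.62352 GPa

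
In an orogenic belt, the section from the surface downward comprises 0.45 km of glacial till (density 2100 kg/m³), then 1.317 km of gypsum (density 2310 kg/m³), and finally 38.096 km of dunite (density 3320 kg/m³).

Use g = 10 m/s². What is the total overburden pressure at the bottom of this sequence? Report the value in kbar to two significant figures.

13 kbar

glacial till: 2100 kg/m³ × 10 m/s² × 450 m = 9.450×10^6 Pa = 0.09450 kbar
gypsum: 2310 kg/m³ × 10 m/s² × 1317 m = 3.042×10^7 Pa = 0.3042 kbar
dunite: 3320 kg/m³ × 10 m/s² × 38096 m = 1.265×10^9 Pa = 12.65 kbar
Total = 0.09450 + 0.3042 + 12.65 = 13.047 kbar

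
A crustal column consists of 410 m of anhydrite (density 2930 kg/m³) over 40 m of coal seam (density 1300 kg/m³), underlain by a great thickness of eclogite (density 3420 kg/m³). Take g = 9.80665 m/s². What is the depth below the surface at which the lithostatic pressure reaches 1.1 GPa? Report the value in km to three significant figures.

Pressure at base of upper layers: 2930×9.80665×410 + 1300×9.80665×40 = 1.229×10^7 Pa = 0.01229 GPa
Remaining pressure to be supplied by eclogite: 1.100×10^9 − 1.229×10^7 = 1.088×10^9 Pa
Additional depth in eclogite = 1.088×10^9 Pa / (3420 kg/m³ × 9.80665 m/s²) = 32431 m
Total depth = 450 m + 32431 m = 32881 m
= 32.881 km

32.9 km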